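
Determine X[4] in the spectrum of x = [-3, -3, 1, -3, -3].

X[4] = Σ(n=0 to 4) x[n] · ω_5^(4n) where ω_5 = e^(-2πi/5)
= (-3)·ω_5^0 + (-3)·ω_5^4 + (1)·ω_5^8 + (-3)·ω_5^12 + (-3)·ω_5^16

X[4] = -3.2361+2.3511i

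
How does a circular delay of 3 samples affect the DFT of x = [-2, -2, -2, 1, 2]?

Time shift by 3: X_shifted[k] = ω_5^(3k) · X[k]
Shifted x = [-2, 1, 2, -2, -2]

DFT(x[n-3]) = [-3, -2.3090-5.2043i, -1.1910+2.0409i, -1.1910-2.0409i, -2.3090+5.2043i]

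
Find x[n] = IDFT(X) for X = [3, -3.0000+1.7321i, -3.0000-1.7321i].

x[n] = (1/3) Σ(k=0 to 2) X[k] · e^(2πikn/3)

Computing each x[n]:
x[0] = -1
x[1] = 1
x[2] = 3

x = [-1, 1, 3]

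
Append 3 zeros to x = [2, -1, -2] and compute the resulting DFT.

Original 3-point DFT: [-1, 3.5000-0.8660i, 3.5000+0.8660i]
Zero-padded 6-point DFT provides frequency interpolation.

DFT_6([x, 0, ...]) = [-1, 2.5000+2.5981i, 3.5000-0.8660i, 1, 3.5000+0.8660i, 2.5000-2.5981i]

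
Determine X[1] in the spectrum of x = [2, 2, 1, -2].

X[1] = Σ(n=0 to 3) x[n] · ω_4^(1n) where ω_4 = e^(-2πi/4)
= (2)·ω_4^0 + (2)·ω_4^1 + (1)·ω_4^2 + (-2)·ω_4^3

X[1] = 1-4i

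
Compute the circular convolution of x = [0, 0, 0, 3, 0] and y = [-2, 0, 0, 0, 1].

(x ⊛ y)[n] = Σ(m=0 to 4) x[m] · y[(n-m) mod 5]

Computing each output sample:
(x ⊛ y)[0] = 0
(x ⊛ y)[1] = 0
(x ⊛ y)[2] = 3
(x ⊛ y)[3] = -6
(x ⊛ y)[4] = 0

x ⊛ y = [0, 0, 3, -6, 0]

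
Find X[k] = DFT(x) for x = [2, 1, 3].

X[k] = Σ(n=0 to 2) x[n] · ω_3^(nk)
where ω_3 = e^(-2πi/3)

Computing each X[k]:
X[0] = 6
X[1] = 1.7321i
X[2] = -1.7321i

X = [6, 1.7321i, -1.7321i]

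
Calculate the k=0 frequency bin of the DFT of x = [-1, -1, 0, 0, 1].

X[0] = Σ(n=0 to 4) x[n] · ω_5^0 = Σ x[n]
= (-1) + (-1) + (0) + (0) + (1)

X[0] = -1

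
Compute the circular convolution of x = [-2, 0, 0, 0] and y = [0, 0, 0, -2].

(x ⊛ y)[n] = Σ(m=0 to 3) x[m] · y[(n-m) mod 4]

Computing each output sample:
(x ⊛ y)[0] = 0
(x ⊛ y)[1] = 0
(x ⊛ y)[2] = 0
(x ⊛ y)[3] = 4

x ⊛ y = [0, 0, 0, 4]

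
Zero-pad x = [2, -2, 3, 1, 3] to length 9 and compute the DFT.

Original 5-point DFT: [7, -0.9271+3.5797i, 2.4271+4.8410i, 2.4271-4.8410i, -0.9271-3.5797i]
Zero-padded 9-point DFT provides frequency interpolation.

DFT_9([x, 0, ...]) = [7, -2.3302-3.5609i, 0.6318+3.7379i, 1.0000+1.7321i, 6.1985+4.7008i, 6.1985-4.7008i, 1.0000-1.7321i, 0.6318-3.7379i, -2.3302+3.5609i]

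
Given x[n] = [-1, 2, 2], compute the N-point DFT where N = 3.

X[k] = Σ(n=0 to 2) x[n] · ω_3^(nk)
where ω_3 = e^(-2πi/3)

Computing each X[k]:
X[0] = 3
X[1] = -3
X[2] = -3

X = [3, -3, -3]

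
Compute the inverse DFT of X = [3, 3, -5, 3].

x[n] = (1/4) Σ(k=0 to 3) X[k] · e^(2πikn/4)

Computing each x[n]:
x[0] = 1
x[1] = 2
x[2] = -2
x[3] = 2

x = [1, 2, -2, 2]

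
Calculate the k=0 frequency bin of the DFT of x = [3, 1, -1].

X[0] = Σ(n=0 to 2) x[n] · ω_3^0 = Σ x[n]
= (3) + (1) + (-1)

X[0] = 3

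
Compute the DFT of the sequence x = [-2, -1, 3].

X[k] = Σ(n=0 to 2) x[n] · ω_3^(nk)
where ω_3 = e^(-2πi/3)

Computing each X[k]:
X[0] = 0
X[1] = -3.0000+3.4641i
X[2] = -3.0000-3.4641i

X = [0, -3.0000+3.4641i, -3.0000-3.4641i]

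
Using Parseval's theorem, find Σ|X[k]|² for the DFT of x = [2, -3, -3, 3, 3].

Parseval: Σ|x[n]|² = (1/N)Σ|X[k]|², so Σ|X[k]|² = N·Σ|x[n]|² = 5·40.0000

Σ|X[k]|² = N·Σ|x[n]|² = 5·40.0000 = 200.0000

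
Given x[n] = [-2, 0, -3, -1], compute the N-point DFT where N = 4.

X[k] = Σ(n=0 to 3) x[n] · ω_4^(nk)
where ω_4 = e^(-2πi/4)

Computing each X[k]:
X[0] = -6
X[1] = 1-1i
X[2] = -4
X[3] = 1+1i

X = [-6, 1-1i, -4, 1+1i]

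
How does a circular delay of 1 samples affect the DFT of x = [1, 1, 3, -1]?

Time shift by 1: X_shifted[k] = ω_4^(1k) · X[k]
Shifted x = [-1, 1, 1, 3]

DFT(x[n-1]) = [4, -2+2i, -4, -2-2i]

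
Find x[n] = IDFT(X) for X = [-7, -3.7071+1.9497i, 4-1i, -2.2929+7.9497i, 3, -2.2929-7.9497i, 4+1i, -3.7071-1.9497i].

x[n] = (1/8) Σ(k=0 to 7) X[k] · e^(2πikn/8)

Computing each x[n]:
x[0] = -1
x[1] = -3
x[2] = 0
x[3] = -3
x[4] = 2
x[5] = 1
x[6] = -3
x[7] = 0

x = [-1, -3, 0, -3, 2, 1, -3, 0]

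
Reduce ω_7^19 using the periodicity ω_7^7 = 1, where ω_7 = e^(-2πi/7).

Since ω_7^7 = 1, powers reduce modulo 7.
19 mod 7 = 5
So ω_7^19 = ω_7^5 = e^(-2πi·5/7)

ω_7^19 = ω_7^5 = -0.2225+0.9749i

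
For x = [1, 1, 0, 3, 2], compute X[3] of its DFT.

X[3] = Σ(n=0 to 4) x[n] · ω_5^(3n) where ω_5 = e^(-2πi/5)
= (1)·ω_5^0 + (1)·ω_5^3 + (0)·ω_5^6 + (3)·ω_5^9 + (2)·ω_5^12

X[3] = -0.5000+2.2654i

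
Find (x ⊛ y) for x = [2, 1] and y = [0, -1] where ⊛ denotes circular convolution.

(x ⊛ y)[n] = Σ(m=0 to 1) x[m] · y[(n-m) mod 2]

Computing each output sample:
(x ⊛ y)[0] = -1
(x ⊛ y)[1] = -2

x ⊛ y = [-1, -2]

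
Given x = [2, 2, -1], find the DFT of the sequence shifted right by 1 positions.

Time shift by 1: X_shifted[k] = ω_3^(1k) · X[k]
Shifted x = [-1, 2, 2]

DFT(x[n-1]) = [3, -3, -3]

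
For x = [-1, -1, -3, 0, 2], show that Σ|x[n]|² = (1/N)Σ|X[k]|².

Time domain:
Σ|x[n]|² = |-1|² + |-1|² + |-3|² + |0|² + |2|² = 15.0000

Frequency domain:
(1/5)Σ|X[k]|² = (1/5)(|-3|² + |1.7361+4.6165i|² + |-2.7361-1.0898i|² + |-2.7361+1.0898i|² + |1.7361-4.6165i|²) = (1/5)·75.0000 = 15.0000

Both sides agree, confirming Parseval's theorem.

Σ|x[n]|² = (1/N)Σ|X[k]|² = 15.0000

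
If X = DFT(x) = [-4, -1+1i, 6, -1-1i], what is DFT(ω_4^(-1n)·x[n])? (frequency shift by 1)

Modulation property: DFT(ω_4^(-1n)·x[n]) = X[(k-1) mod 4], so circularly shift X by 1 positions.

X[k-1] = [-1-1i, -4, -1+1i, 6]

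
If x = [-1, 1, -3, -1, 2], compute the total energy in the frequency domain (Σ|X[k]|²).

Parseval: Σ|x[n]|² = (1/N)Σ|X[k]|², so Σ|X[k]|² = N·Σ|x[n]|² = 5·16.0000

Σ|X[k]|² = N·Σ|x[n]|² = 5·16.0000 = 80.0000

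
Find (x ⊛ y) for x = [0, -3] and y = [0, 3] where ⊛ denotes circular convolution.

(x ⊛ y)[n] = Σ(m=0 to 1) x[m] · y[(n-m) mod 2]

Computing each output sample:
(x ⊛ y)[0] = -9
(x ⊛ y)[1] = 0

x ⊛ y = [-9, 0]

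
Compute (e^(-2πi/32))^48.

Since ω_32^32 = 1, powers reduce modulo 32.
48 mod 32 = 16
So ω_32^48 = ω_32^16 = e^(-2πi·16/32)

ω_32^48 = ω_32^16 = -1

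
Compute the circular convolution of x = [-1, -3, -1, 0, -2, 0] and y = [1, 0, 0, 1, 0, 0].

(x ⊛ y)[n] = Σ(m=0 to 5) x[m] · y[(n-m) mod 6]

Computing each output sample:
(x ⊛ y)[0] = -1
(x ⊛ y)[1] = -5
(x ⊛ y)[2] = -1
(x ⊛ y)[3] = -1
(x ⊛ y)[4] = -5
(x ⊛ y)[5] = -1

x ⊛ y = [-1, -5, -1, -1, -5, -1]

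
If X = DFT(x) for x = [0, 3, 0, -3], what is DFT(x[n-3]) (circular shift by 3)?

Time shift by 3: X_shifted[k] = ω_4^(3k) · X[k]
Shifted x = [3, 0, -3, 0]

DFT(x[n-3]) = [0, 6, 0, 6]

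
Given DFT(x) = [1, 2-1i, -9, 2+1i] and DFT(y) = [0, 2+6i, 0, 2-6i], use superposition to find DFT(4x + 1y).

By linearity: DFT(4x + 1y) = 4·DFT(x) + 1·DFT(y)
= 4·[1, 2-1i, -9, 2+1i] + 1·[0, 2+6i, 0, 2-6i]

Computing element-wise:
Z[0] = 4·(1) + 1·(0) = 4
Z[1] = 4·(2-1i) + 1·(2+6i) = 10+2i
Z[2] = 4·(-9) + 1·(0) = -36
Z[3] = 4·(2+1i) + 1·(2-6i) = 10-2i

DFT(4x + 1y) = 4·X + 1·Y = [4, 10+2i, -36, 10-2i]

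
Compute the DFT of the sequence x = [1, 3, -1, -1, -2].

X[k] = Σ(n=0 to 4) x[n] · ω_5^(nk)
where ω_5 = e^(-2πi/5)

Computing each X[k]:
X[0] = 0
X[1] = 2.9271-4.7553i
X[2] = -0.4271-2.9389i
X[3] = -0.4271+2.9389i
X[4] = 2.9271+4.7553i

X = [0, 2.9271-4.7553i, -0.4271-2.9389i, -0.4271+2.9389i, 2.9271+4.7553i]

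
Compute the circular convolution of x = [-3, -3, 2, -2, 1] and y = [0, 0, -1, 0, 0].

(x ⊛ y)[n] = Σ(m=0 to 4) x[m] · y[(n-m) mod 5]

Computing each output sample:
(x ⊛ y)[0] = 2
(x ⊛ y)[1] = -1
(x ⊛ y)[2] = 3
(x ⊛ y)[3] = 3
(x ⊛ y)[4] = -2

x ⊛ y = [2, -1, 3, 3, -2]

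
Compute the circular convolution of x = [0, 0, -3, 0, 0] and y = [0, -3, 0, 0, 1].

(x ⊛ y)[n] = Σ(m=0 to 4) x[m] · y[(n-m) mod 5]

Computing each output sample:
(x ⊛ y)[0] = 0
(x ⊛ y)[1] = -3
(x ⊛ y)[2] = 0
(x ⊛ y)[3] = 9
(x ⊛ y)[4] = 0

x ⊛ y = [0, -3, 0, 9, 0]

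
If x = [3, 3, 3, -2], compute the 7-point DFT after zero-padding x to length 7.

Original 4-point DFT: [7, -5i, 5, 5i]
Zero-padded 7-point DFT provides frequency interpolation.

DFT_7([x, 0, ...]) = [7, 6.0048-4.4025i, -1.6174-3.1868i, 2.6126+2.9937i, 2.6126-2.9937i, -1.6174+3.1868i, 6.0048+4.4025i]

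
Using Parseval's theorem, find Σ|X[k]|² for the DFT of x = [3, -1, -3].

Parseval: Σ|x[n]|² = (1/N)Σ|X[k]|², so Σ|X[k]|² = N·Σ|x[n]|² = 3·19.0000

Σ|X[k]|² = N·Σ|x[n]|² = 3·19.0000 = 57.0000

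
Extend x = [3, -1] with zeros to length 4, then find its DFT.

Original 2-point DFT: [2, 4]
Zero-padded 4-point DFT provides frequency interpolation.

DFT_4([x, 0, ...]) = [2, 3+1i, 4, 3-1i]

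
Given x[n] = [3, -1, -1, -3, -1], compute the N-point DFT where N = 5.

X[k] = Σ(n=0 to 4) x[n] · ω_5^(nk)
where ω_5 = e^(-2πi/5)

Computing each X[k]:
X[0] = -3
X[1] = 5.6180-1.1756i
X[2] = 3.3820+1.9021i
X[3] = 3.3820-1.9021i
X[4] = 5.6180+1.1756i

X = [-3, 5.6180-1.1756i, 3.3820+1.9021i, 3.3820-1.9021i, 5.6180+1.1756i]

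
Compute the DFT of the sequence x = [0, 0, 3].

X[k] = Σ(n=0 to 2) x[n] · ω_3^(nk)
where ω_3 = e^(-2πi/3)

Computing each X[k]:
X[0] = 3
X[1] = -1.5000+2.5981i
X[2] = -1.5000-2.5981i

X = [3, -1.5000+2.5981i, -1.5000-2.5981i]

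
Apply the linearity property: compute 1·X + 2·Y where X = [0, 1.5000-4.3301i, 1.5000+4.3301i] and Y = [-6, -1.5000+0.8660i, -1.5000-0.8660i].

By linearity: DFT(1x + 2y) = 1·DFT(x) + 2·DFT(y)
= 1·[0, 1.5000-4.3301i, 1.5000+4.3301i] + 2·[-6, -1.5000+0.8660i, -1.5000-0.8660i]

Computing element-wise:
Z[0] = 1·(0) + 2·(-6) = -12
Z[1] = 1·(1.5000-4.3301i) + 2·(-1.5000+0.8660i) = -1.5000-2.5981i
Z[2] = 1·(1.5000+4.3301i) + 2·(-1.5000-0.8660i) = -1.5000+2.5981i

DFT(1x + 2y) = 1·X + 2·Y = [-12, -1.5000-2.5981i, -1.5000+2.5981i]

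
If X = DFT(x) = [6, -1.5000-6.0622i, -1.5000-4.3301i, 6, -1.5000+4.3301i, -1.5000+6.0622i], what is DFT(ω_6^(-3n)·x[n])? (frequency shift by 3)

Modulation property: DFT(ω_6^(-3n)·x[n]) = X[(k-3) mod 6], so circularly shift X by 3 positions.

X[k-3] = [6, -1.5000+4.3301i, -1.5000+6.0622i, 6, -1.5000-6.0622i, -1.5000-4.3301i]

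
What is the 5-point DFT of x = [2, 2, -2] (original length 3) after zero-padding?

Original 3-point DFT: [2, 2.0000-3.4641i, 2.0000+3.4641i]
Zero-padded 5-point DFT provides frequency interpolation.

DFT_5([x, 0, ...]) = [2, 4.2361-0.7265i, -0.2361-3.0777i, -0.2361+3.0777i, 4.2361+0.7265i]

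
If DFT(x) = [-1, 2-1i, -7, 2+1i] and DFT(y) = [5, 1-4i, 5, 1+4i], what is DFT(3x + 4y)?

By linearity: DFT(3x + 4y) = 3·DFT(x) + 4·DFT(y)
= 3·[-1, 2-1i, -7, 2+1i] + 4·[5, 1-4i, 5, 1+4i]

Computing element-wise:
Z[0] = 3·(-1) + 4·(5) = 17
Z[1] = 3·(2-1i) + 4·(1-4i) = 10-19i
Z[2] = 3·(-7) + 4·(5) = -1
Z[3] = 3·(2+1i) + 4·(1+4i) = 10+19i

DFT(3x + 4y) = 3·X + 4·Y = [17, 10-19i, -1, 10+19i]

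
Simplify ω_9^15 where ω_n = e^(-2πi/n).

Since ω_9^9 = 1, powers reduce modulo 9.
15 mod 9 = 6
So ω_9^15 = ω_9^6 = e^(-2πi·6/9)

ω_9^15 = ω_9^6 = -0.5000+0.8660i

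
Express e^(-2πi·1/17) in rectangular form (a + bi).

ω_17^1 = e^(-2πi·1/17)
= cos(-2π·1/17) + i·sin(-2π·1/17)
= cos(-2π/17) + i·sin(-2π/17)

ω_17^1 = cos(-2π/17) + i·sin(-2π/17) = 0.9325-0.3612i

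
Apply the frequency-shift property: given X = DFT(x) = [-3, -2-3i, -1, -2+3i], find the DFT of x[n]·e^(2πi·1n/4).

Modulation property: DFT(ω_4^(-1n)·x[n]) = X[(k-1) mod 4], so circularly shift X by 1 positions.

X[k-1] = [-2+3i, -3, -2-3i, -1]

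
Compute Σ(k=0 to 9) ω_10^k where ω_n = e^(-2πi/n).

Sum of all nth roots of unity equals 0 for n > 1 (geometric series with r ≠ 1).

0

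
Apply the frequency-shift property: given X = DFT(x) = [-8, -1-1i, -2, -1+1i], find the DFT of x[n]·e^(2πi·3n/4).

Modulation property: DFT(ω_4^(-3n)·x[n]) = X[(k-3) mod 4], so circularly shift X by 3 positions.

X[k-3] = [-1-1i, -2, -1+1i, -8]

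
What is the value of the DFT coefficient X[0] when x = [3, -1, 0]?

X[0] = Σ(n=0 to 2) x[n] · ω_3^0 = Σ x[n]
= (3) + (-1) + (0)

X[0] = 2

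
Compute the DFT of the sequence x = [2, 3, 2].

X[k] = Σ(n=0 to 2) x[n] · ω_3^(nk)
where ω_3 = e^(-2πi/3)

Computing each X[k]:
X[0] = 7
X[1] = -0.5000-0.8660i
X[2] = -0.5000+0.8660i

X = [7, -0.5000-0.8660i, -0.5000+0.8660i]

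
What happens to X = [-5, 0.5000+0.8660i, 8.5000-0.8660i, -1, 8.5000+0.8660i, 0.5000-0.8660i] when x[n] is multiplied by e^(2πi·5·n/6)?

Modulation property: DFT(ω_6^(-5n)·x[n]) = X[(k-5) mod 6], so circularly shift X by 5 positions.

X[k-5] = [0.5000+0.8660i, 8.5000-0.8660i, -1, 8.5000+0.8660i, 0.5000-0.8660i, -5]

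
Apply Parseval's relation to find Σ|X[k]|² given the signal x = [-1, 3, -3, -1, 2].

Parseval: Σ|x[n]|² = (1/N)Σ|X[k]|², so Σ|X[k]|² = N·Σ|x[n]|² = 5·24.0000

Σ|X[k]|² = N·Σ|x[n]|² = 5·24.0000 = 120.0000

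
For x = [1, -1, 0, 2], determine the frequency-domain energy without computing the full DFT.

Parseval: Σ|x[n]|² = (1/N)Σ|X[k]|², so Σ|X[k]|² = N·Σ|x[n]|² = 4·6.0000

Σ|X[k]|² = N·Σ|x[n]|² = 4·6.0000 = 24.0000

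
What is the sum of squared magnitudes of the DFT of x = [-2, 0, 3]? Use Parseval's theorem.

Parseval: Σ|x[n]|² = (1/N)Σ|X[k]|², so Σ|X[k]|² = N·Σ|x[n]|² = 3·13.0000

Σ|X[k]|² = N·Σ|x[n]|² = 3·13.0000 = 39.0000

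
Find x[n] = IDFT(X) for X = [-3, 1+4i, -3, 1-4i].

x[n] = (1/4) Σ(k=0 to 3) X[k] · e^(2πikn/4)

Computing each x[n]:
x[0] = -1
x[1] = -2
x[2] = -2
x[3] = 2

x = [-1, -2, -2, 2]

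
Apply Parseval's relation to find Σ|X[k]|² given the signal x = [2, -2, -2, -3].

Parseval: Σ|x[n]|² = (1/N)Σ|X[k]|², so Σ|X[k]|² = N·Σ|x[n]|² = 4·21.0000

Σ|X[k]|² = N·Σ|x[n]|² = 4·21.0000 = 84.0000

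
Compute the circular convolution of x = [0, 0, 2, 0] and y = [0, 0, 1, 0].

(x ⊛ y)[n] = Σ(m=0 to 3) x[m] · y[(n-m) mod 4]

Computing each output sample:
(x ⊛ y)[0] = 2
(x ⊛ y)[1] = 0
(x ⊛ y)[2] = 0
(x ⊛ y)[3] = 0

x ⊛ y = [2, 0, 0, 0]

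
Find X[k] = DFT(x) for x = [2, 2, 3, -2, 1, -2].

X[k] = Σ(n=0 to 5) x[n] · ω_6^(nk)
where ω_6 = e^(-2πi/6)

Computing each X[k]:
X[0] = 4
X[1] = 2.0000-5.1962i
X[2] = -2.0000-1.7321i
X[3] = 8
X[4] = -2.0000+1.7321i
X[5] = 2.0000+5.1962i

X = [4, 2.0000-5.1962i, -2.0000-1.7321i, 8, -2.0000+1.7321i, 2.0000+5.1962i]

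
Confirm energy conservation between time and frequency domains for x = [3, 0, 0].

Time domain:
Σ|x[n]|² = |3|² + |0|² + |0|² = 9.0000

Frequency domain:
(1/3)Σ|X[k]|² = (1/3)(|3|² + |3|² + |3|²) = (1/3)·27.0000 = 9.0000

Both sides agree, confirming Parseval's theorem.

Σ|x[n]|² = (1/N)Σ|X[k]|² = 9.0000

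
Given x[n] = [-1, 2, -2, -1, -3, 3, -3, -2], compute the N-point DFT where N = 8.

X[k] = Σ(n=0 to 7) x[n] · ω_8^(nk)
where ω_8 = e^(-2πi/8)

Computing each X[k]:
X[0] = -7
X[1] = 0.5858-1.0000i
X[2] = 1-8i
X[3] = 3.4142+1.0000i
X[4] = -11
X[5] = 3.4142-1.0000i
X[6] = 1+8i
X[7] = 0.5858+1.0000i

X = [-7, 0.5858-1.0000i, 1-8i, 3.4142+1.0000i, -11, 3.4142-1.0000i, 1+8i, 0.5858+1.0000i]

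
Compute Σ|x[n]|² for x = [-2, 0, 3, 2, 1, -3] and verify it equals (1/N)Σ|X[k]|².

Time domain:
Σ|x[n]|² = |-2|² + |0|² + |3|² + |2|² + |1|² + |-3|² = 27.0000

Frequency domain:
(1/6)Σ|X[k]|² = (1/6)(|1|² + |-7.5000-4.3301i|² + |-0.5000-0.8660i|² + |3|² + |-0.5000+0.8660i|² + |-7.5000+4.3301i|²) = (1/6)·162.0000 = 27.0000

Both sides agree, confirming Parseval's theorem.

Σ|x[n]|² = (1/N)Σ|X[k]|² = 27.0000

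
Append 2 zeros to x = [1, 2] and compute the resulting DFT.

Original 2-point DFT: [3, -1]
Zero-padded 4-point DFT provides frequency interpolation.

DFT_4([x, 0, ...]) = [3, 1-2i, -1, 1+2i]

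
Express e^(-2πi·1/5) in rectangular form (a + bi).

ω_5^1 = e^(-2πi·1/5)
= cos(-2π·1/5) + i·sin(-2π·1/5)
= cos(-2π/5) + i·sin(-2π/5)

ω_5^1 = cos(-2π/5) + i·sin(-2π/5) = 0.3090-0.9511i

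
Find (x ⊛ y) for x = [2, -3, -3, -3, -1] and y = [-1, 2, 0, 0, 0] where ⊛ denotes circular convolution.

(x ⊛ y)[n] = Σ(m=0 to 4) x[m] · y[(n-m) mod 5]

Computing each output sample:
(x ⊛ y)[0] = -4
(x ⊛ y)[1] = 7
(x ⊛ y)[2] = -3
(x ⊛ y)[3] = -3
(x ⊛ y)[4] = -5

x ⊛ y = [-4, 7, -3, -3, -5]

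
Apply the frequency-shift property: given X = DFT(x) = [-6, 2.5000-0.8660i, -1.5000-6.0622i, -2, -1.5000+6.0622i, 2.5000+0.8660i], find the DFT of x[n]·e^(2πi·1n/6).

Modulation property: DFT(ω_6^(-1n)·x[n]) = X[(k-1) mod 6], so circularly shift X by 1 positions.

X[k-1] = [2.5000+0.8660i, -6, 2.5000-0.8660i, -1.5000-6.0622i, -2, -1.5000+6.0622i]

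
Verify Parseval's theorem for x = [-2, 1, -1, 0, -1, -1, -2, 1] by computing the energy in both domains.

Time domain:
Σ|x[n]|² = |-2|² + |1|² + |-1|² + |0|² + |-1|² + |-1|² + |-2|² + |1|² = 13.0000

Frequency domain:
(1/8)Σ|X[k]|² = (1/8)(|-5|² + |1.1213-1.7071i|² + |1i|² + |-3.1213+0.2929i|² + |-7|² + |-3.1213-0.2929i|² + |-1i|² + |1.1213+1.7071i|²) = (1/8)·104.0000 = 13.0000

Both sides agree, confirming Parseval's theorem.

Σ|x[n]|² = (1/N)Σ|X[k]|² = 13.0000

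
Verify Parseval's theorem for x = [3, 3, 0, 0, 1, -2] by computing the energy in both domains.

Time domain:
Σ|x[n]|² = |3|² + |3|² + |0|² + |0|² + |1|² + |-2|² = 23.0000

Frequency domain:
(1/6)Σ|X[k]|² = (1/6)(|5|² + |3.0000-3.4641i|² + |2.0000-5.1962i|² + |3|² + |2.0000+5.1962i|² + |3.0000+3.4641i|²) = (1/6)·138.0000 = 23.0000

Both sides agree, confirming Parseval's theorem.

Σ|x[n]|² = (1/N)Σ|X[k]|² = 23.0000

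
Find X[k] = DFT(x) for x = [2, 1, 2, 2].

X[k] = Σ(n=0 to 3) x[n] · ω_4^(nk)
where ω_4 = e^(-2πi/4)

Computing each X[k]:
X[0] = 7
X[1] = 1i
X[2] = 1
X[3] = -1i

X = [7, 1i, 1, -1i]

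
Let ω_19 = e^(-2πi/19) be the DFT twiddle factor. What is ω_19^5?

ω_19^5 = e^(-2πi·5/19)
= cos(-2π·5/19) + i·sin(-2π·5/19)
= cos(-10π/19) + i·sin(-10π/19)

ω_19^5 = cos(-10π/19) + i·sin(-10π/19) = -0.0826-0.9966i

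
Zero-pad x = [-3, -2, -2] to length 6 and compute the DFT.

Original 3-point DFT: [-7, -1, -1]
Zero-padded 6-point DFT provides frequency interpolation.

DFT_6([x, 0, ...]) = [-7, -3.0000+3.4641i, -1, -3, -1, -3.0000-3.4641i]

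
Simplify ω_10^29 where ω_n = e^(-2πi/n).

Since ω_10^10 = 1, powers reduce modulo 10.
29 mod 10 = 9
So ω_10^29 = ω_10^9 = e^(-2πi·9/10)

ω_10^29 = ω_10^9 = 0.8090+0.5878i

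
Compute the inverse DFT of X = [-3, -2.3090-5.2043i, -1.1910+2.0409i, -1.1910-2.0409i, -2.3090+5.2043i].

x[n] = (1/5) Σ(k=0 to 4) X[k] · e^(2πikn/5)

Computing each x[n]:
x[0] = -2
x[1] = 1
x[2] = 2
x[3] = -2
x[4] = -2

x = [-2, 1, 2, -2, -2]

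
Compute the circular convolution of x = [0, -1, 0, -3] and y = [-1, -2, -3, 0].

(x ⊛ y)[n] = Σ(m=0 to 3) x[m] · y[(n-m) mod 4]

Computing each output sample:
(x ⊛ y)[0] = 6
(x ⊛ y)[1] = 10
(x ⊛ y)[2] = 2
(x ⊛ y)[3] = 6

x ⊛ y = [6, 10, 2, 6]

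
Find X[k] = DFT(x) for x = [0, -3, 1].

X[k] = Σ(n=0 to 2) x[n] · ω_3^(nk)
where ω_3 = e^(-2πi/3)

Computing each X[k]:
X[0] = -2
X[1] = 1.0000+3.4641i
X[2] = 1.0000-3.4641i

X = [-2, 1.0000+3.4641i, 1.0000-3.4641i]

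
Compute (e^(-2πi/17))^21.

Since ω_17^17 = 1, powers reduce modulo 17.
21 mod 17 = 4
So ω_17^21 = ω_17^4 = e^(-2πi·4/17)

ω_17^21 = ω_17^4 = 0.0923-0.9957i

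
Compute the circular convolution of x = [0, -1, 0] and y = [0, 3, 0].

(x ⊛ y)[n] = Σ(m=0 to 2) x[m] · y[(n-m) mod 3]

Computing each output sample:
(x ⊛ y)[0] = 0
(x ⊛ y)[1] = 0
(x ⊛ y)[2] = -3

x ⊛ y = [0, 0, -3]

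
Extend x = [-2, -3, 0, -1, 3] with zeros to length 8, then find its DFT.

Original 5-point DFT: [-3, -1.1910+5.1186i, -2.3090+4.4778i, -2.3090-4.4778i, -1.1910-5.1186i]
Zero-padded 8-point DFT provides frequency interpolation.

DFT_8([x, 0, ...]) = [-3, -6.4142+2.8284i, 1+2i, -3.5858+2.8284i, 5, -3.5858-2.8284i, 1-2i, -6.4142-2.8284i]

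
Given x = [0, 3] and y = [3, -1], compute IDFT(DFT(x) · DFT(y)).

(x ⊛ y)[n] = Σ(m=0 to 1) x[m] · y[(n-m) mod 2]

Computing each output sample:
(x ⊛ y)[0] = -3
(x ⊛ y)[1] = 9

x ⊛ y = [-3, 9]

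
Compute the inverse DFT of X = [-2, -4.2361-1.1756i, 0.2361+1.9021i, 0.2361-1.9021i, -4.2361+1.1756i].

x[n] = (1/5) Σ(k=0 to 4) X[k] · e^(2πikn/5)

Computing each x[n]:
x[0] = -2
x[1] = -1
x[2] = 2
x[3] = 0
x[4] = -1

x = [-2, -1, 2, 0, -1]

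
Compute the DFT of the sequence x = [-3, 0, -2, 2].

X[k] = Σ(n=0 to 3) x[n] · ω_4^(nk)
where ω_4 = e^(-2πi/4)

Computing each X[k]:
X[0] = -3
X[1] = -1+2i
X[2] = -7
X[3] = -1-2i

X = [-3, -1+2i, -7, -1-2i]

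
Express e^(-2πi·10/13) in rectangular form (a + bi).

ω_13^10 = e^(-2πi·10/13)
= cos(-2π·10/13) + i·sin(-2π·10/13)
= cos(-20π/13) + i·sin(-20π/13)

ω_13^10 = cos(-20π/13) + i·sin(-20π/13) = 0.1205+0.9927i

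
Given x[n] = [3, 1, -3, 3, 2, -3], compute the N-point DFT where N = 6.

X[k] = Σ(n=0 to 5) x[n] · ω_6^(nk)
where ω_6 = e^(-2πi/6)

Computing each X[k]:
X[0] = 3
X[1] = -0.5000+0.8660i
X[2] = 7.5000-7.7942i
X[3] = 1
X[4] = 7.5000+7.7942i
X[5] = -0.5000-0.8660i

X = [3, -0.5000+0.8660i, 7.5000-7.7942i, 1, 7.5000+7.7942i, -0.5000-0.8660i]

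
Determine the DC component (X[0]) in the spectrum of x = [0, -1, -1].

X[0] = Σ(n=0 to 2) x[n] · ω_3^0 = Σ x[n]
= (0) + (-1) + (-1)

X[0] = -2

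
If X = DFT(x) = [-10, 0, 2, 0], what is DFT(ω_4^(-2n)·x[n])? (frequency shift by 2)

Modulation property: DFT(ω_4^(-2n)·x[n]) = X[(k-2) mod 4], so circularly shift X by 2 positions.

X[k-2] = [2, 0, -10, 0]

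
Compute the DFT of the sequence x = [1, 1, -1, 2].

X[k] = Σ(n=0 to 3) x[n] · ω_4^(nk)
where ω_4 = e^(-2πi/4)

Computing each X[k]:
X[0] = 3
X[1] = 2+1i
X[2] = -3
X[3] = 2-1i

X = [3, 2+1i, -3, 2-1i]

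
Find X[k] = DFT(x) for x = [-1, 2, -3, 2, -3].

X[k] = Σ(n=0 to 4) x[n] · ω_5^(nk)
where ω_5 = e^(-2πi/5)

Computing each X[k]:
X[0] = -3
X[1] = -0.5000-1.8164i
X[2] = -0.5000-7.6942i
X[3] = -0.5000+7.6942i
X[4] = -0.5000+1.8164i

X = [-3, -0.5000-1.8164i, -0.5000-7.6942i, -0.5000+7.6942i, -0.5000+1.8164i]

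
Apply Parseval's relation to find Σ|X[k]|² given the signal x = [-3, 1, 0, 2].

Parseval: Σ|x[n]|² = (1/N)Σ|X[k]|², so Σ|X[k]|² = N·Σ|x[n]|² = 4·14.0000

Σ|X[k]|² = N·Σ|x[n]|² = 4·14.0000 = 56.0000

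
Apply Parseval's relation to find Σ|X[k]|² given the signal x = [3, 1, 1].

Parseval: Σ|x[n]|² = (1/N)Σ|X[k]|², so Σ|X[k]|² = N·Σ|x[n]|² = 3·11.0000

Σ|X[k]|² = N·Σ|x[n]|² = 3·11.0000 = 33.0000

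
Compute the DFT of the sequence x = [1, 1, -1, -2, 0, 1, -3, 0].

X[k] = Σ(n=0 to 7) x[n] · ω_8^(nk)
where ω_8 = e^(-2πi/8)

Computing each X[k]:
X[0] = -3
X[1] = 2.4142-0.5858i
X[2] = 5-4i
X[3] = -0.4142+3.4142i
X[4] = -3
X[5] = -0.4142-3.4142i
X[6] = 5+4i
X[7] = 2.4142+0.5858i

X = [-3, 2.4142-0.5858i, 5-4i, -0.4142+3.4142i, -3, -0.4142-3.4142i, 5+4i, 2.4142+0.5858i]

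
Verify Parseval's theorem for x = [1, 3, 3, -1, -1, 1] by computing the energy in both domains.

Time domain:
Σ|x[n]|² = |1|² + |3|² + |3|² + |-1|² + |-1|² + |1|² = 22.0000

Frequency domain:
(1/6)Σ|X[k]|² = (1/6)(|6|² + |3.0000-5.1962i|² + |-3.0000+1.7321i|² + |0|² + |-3.0000-1.7321i|² + |3.0000+5.1962i|²) = (1/6)·132.0000 = 22.0000

Both sides agree, confirming Parseval's theorem.

Σ|x[n]|² = (1/N)Σ|X[k]|² = 22.0000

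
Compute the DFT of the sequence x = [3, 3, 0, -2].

X[k] = Σ(n=0 to 3) x[n] · ω_4^(nk)
where ω_4 = e^(-2πi/4)

Computing each X[k]:
X[0] = 4
X[1] = 3-5i
X[2] = 2
X[3] = 3+5i

X = [4, 3-5i, 2, 3+5i]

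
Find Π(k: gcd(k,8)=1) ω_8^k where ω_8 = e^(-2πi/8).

The primitive 8th roots of unity are ω_8^k for k coprime to 8: k ∈ {1, 3, 5, 7}
Their product equals the constant term of the cyclotomic polynomial Φ_8(x) up to sign.
For n ≥ 3, the product of all primitive nth roots of unity is 1. (For n=1 it is 1; for n=2 it is -1.)

1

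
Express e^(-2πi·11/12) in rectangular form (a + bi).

ω_12^11 = e^(-2πi·11/12)
= cos(-2π·11/12) + i·sin(-2π·11/12)
= cos(-22π/12) + i·sin(-22π/12)

ω_12^11 = cos(-22π/12) + i·sin(-22π/12) = 0.8660+0.5000i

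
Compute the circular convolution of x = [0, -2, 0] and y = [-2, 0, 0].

(x ⊛ y)[n] = Σ(m=0 to 2) x[m] · y[(n-m) mod 3]

Computing each output sample:
(x ⊛ y)[0] = 0
(x ⊛ y)[1] = 4
(x ⊛ y)[2] = 0

x ⊛ y = [0, 4, 0]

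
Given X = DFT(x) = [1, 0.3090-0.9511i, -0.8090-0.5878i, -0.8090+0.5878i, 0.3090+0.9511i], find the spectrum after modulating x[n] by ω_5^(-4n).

Modulation property: DFT(ω_5^(-4n)·x[n]) = X[(k-4) mod 5], so circularly shift X by 4 positions.

X[k-4] = [0.3090-0.9511i, -0.8090-0.5878i, -0.8090+0.5878i, 0.3090+0.9511i, 1]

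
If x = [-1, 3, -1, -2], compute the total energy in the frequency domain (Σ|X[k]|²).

Parseval: Σ|x[n]|² = (1/N)Σ|X[k]|², so Σ|X[k]|² = N·Σ|x[n]|² = 4·15.0000

Σ|X[k]|² = N·Σ|x[n]|² = 4·15.0000 = 60.0000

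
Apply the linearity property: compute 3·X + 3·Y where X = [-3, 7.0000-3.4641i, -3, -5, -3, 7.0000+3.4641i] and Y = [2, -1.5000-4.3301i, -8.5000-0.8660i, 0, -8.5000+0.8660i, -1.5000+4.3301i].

By linearity: DFT(3x + 3y) = 3·DFT(x) + 3·DFT(y)
= 3·[-3, 7.0000-3.4641i, -3, -5, -3, 7.0000+3.4641i] + 3·[2, -1.5000-4.3301i, -8.5000-0.8660i, 0, -8.5000+0.8660i, -1.5000+4.3301i]

Computing element-wise:
Z[0] = 3·(-3) + 3·(2) = -3
Z[1] = 3·(7.0000-3.4641i) + 3·(-1.5000-4.3301i) = 16.5000-23.3826i
Z[2] = 3·(-3) + 3·(-8.5000-0.8660i) = -34.5000-2.5980i
Z[3] = 3·(-5) + 3·(0) = -15
Z[4] = 3·(-3) + 3·(-8.5000+0.8660i) = -34.5000+2.5980i
Z[5] = 3·(7.0000+3.4641i) + 3·(-1.5000+4.3301i) = 16.5000+23.3826i

DFT(3x + 3y) = 3·X + 3·Y = [-3, 16.5000-23.3826i, -34.5000-2.5980i, -15, -34.5000+2.5980i, 16.5000+23.3826i]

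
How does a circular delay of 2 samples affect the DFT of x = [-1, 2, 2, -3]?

Time shift by 2: X_shifted[k] = ω_4^(2k) · X[k]
Shifted x = [2, -3, -1, 2]

DFT(x[n-2]) = [0, 3+5i, 2, 3-5i]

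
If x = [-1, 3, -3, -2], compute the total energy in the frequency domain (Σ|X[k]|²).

Parseval: Σ|x[n]|² = (1/N)Σ|X[k]|², so Σ|X[k]|² = N·Σ|x[n]|² = 4·23.0000

Σ|X[k]|² = N·Σ|x[n]|² = 4·23.0000 = 92.0000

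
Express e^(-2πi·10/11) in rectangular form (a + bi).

ω_11^10 = e^(-2πi·10/11)
= cos(-2π·10/11) + i·sin(-2π·10/11)
= cos(-20π/11) + i·sin(-20π/11)

ω_11^10 = cos(-20π/11) + i·sin(-20π/11) = 0.8413+0.5406i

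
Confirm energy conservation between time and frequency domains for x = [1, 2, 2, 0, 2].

Time domain:
Σ|x[n]|² = |1|² + |2|² + |2|² + |0|² + |2|² = 13.0000

Frequency domain:
(1/5)Σ|X[k]|² = (1/5)(|7|² + |0.6180-1.1756i|² + |-1.6180+1.9021i|² + |-1.6180-1.9021i|² + |0.6180+1.1756i|²) = (1/5)·65.0000 = 13.0000

Both sides agree, confirming Parseval's theorem.

Σ|x[n]|² = (1/N)Σ|X[k]|² = 13.0000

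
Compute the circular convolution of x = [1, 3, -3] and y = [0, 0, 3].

(x ⊛ y)[n] = Σ(m=0 to 2) x[m] · y[(n-m) mod 3]

Computing each output sample:
(x ⊛ y)[0] = 9
(x ⊛ y)[1] = -9
(x ⊛ y)[2] = 3

x ⊛ y = [9, -9, 3]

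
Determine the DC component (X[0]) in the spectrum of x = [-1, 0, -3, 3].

X[0] = Σ(n=0 to 3) x[n] · ω_4^0 = Σ x[n]
= (-1) + (0) + (-3) + (3)

X[0] = -1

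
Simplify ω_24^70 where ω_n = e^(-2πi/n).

Since ω_24^24 = 1, powers reduce modulo 24.
70 mod 24 = 22
So ω_24^70 = ω_24^22 = e^(-2πi·22/24)

ω_24^70 = ω_24^22 = 0.8660+0.5000i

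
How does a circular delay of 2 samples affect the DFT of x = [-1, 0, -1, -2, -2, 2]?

Time shift by 2: X_shifted[k] = ω_6^(2k) · X[k]
Shifted x = [-2, 2, -1, 0, -1, -2]

DFT(x[n-2]) = [-4, -1.0000-3.4641i, -1.0000-3.4641i, -4, -1.0000+3.4641i, -1.0000+3.4641i]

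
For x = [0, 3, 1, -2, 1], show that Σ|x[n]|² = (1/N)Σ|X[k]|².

Time domain:
Σ|x[n]|² = |0|² + |3|² + |1|² + |-2|² + |1|² = 15.0000

Frequency domain:
(1/5)Σ|X[k]|² = (1/5)(|3|² + |2.0451-3.6655i|² + |-3.5451+1.6776i|² + |-3.5451-1.6776i|² + |2.0451+3.6655i|²) = (1/5)·75.0000 = 15.0000

Both sides agree, confirming Parseval's theorem.

Σ|x[n]|² = (1/N)Σ|X[k]|² = 15.0000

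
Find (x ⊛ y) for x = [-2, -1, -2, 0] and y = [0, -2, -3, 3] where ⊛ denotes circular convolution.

(x ⊛ y)[n] = Σ(m=0 to 3) x[m] · y[(n-m) mod 4]

Computing each output sample:
(x ⊛ y)[0] = 3
(x ⊛ y)[1] = -2
(x ⊛ y)[2] = 8
(x ⊛ y)[3] = 1

x ⊛ y = [3, -2, 8, 1]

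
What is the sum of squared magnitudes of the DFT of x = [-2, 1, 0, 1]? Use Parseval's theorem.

Parseval: Σ|x[n]|² = (1/N)Σ|X[k]|², so Σ|X[k]|² = N·Σ|x[n]|² = 4·6.0000

Σ|X[k]|² = N·Σ|x[n]|² = 4·6.0000 = 24.0000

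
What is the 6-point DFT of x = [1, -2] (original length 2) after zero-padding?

Original 2-point DFT: [-1, 3]
Zero-padded 6-point DFT provides frequency interpolation.

DFT_6([x, 0, ...]) = [-1, 1.7321i, 2.0000+1.7321i, 3, 2.0000-1.7321i, -1.7321i]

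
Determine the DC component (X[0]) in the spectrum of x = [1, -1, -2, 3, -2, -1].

X[0] = Σ(n=0 to 5) x[n] · ω_6^0 = Σ x[n]
= (1) + (-1) + (-2) + (3) + (-2) + (-1)

X[0] = -2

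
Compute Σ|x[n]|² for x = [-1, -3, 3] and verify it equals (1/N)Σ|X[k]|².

Time domain:
Σ|x[n]|² = |-1|² + |-3|² + |3|² = 19.0000

Frequency domain:
(1/3)Σ|X[k]|² = (1/3)(|-1|² + |-1.0000+5.1962i|² + |-1.0000-5.1962i|²) = (1/3)·57.0000 = 19.0000

Both sides agree, confirming Parseval's theorem.

Σ|x[n]|² = (1/N)Σ|X[k]|² = 19.0000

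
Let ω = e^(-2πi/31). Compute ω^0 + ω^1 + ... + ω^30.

Sum of all nth roots of unity equals 0 for n > 1 (geometric series with r ≠ 1).

0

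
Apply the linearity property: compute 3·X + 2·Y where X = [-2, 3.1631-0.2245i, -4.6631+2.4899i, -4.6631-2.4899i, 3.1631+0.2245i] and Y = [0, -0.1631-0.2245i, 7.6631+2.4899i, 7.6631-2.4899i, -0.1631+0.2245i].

By linearity: DFT(3x + 2y) = 3·DFT(x) + 2·DFT(y)
= 3·[-2, 3.1631-0.2245i, -4.6631+2.4899i, -4.6631-2.4899i, 3.1631+0.2245i] + 2·[0, -0.1631-0.2245i, 7.6631+2.4899i, 7.6631-2.4899i, -0.1631+0.2245i]

Computing element-wise:
Z[0] = 3·(-2) + 2·(0) = -6
Z[1] = 3·(3.1631-0.2245i) + 2·(-0.1631-0.2245i) = 9.1631-1.1225i
Z[2] = 3·(-4.6631+2.4899i) + 2·(7.6631+2.4899i) = 1.3369+12.4495i
Z[3] = 3·(-4.6631-2.4899i) + 2·(7.6631-2.4899i) = 1.3369-12.4495i
Z[4] = 3·(3.1631+0.2245i) + 2·(-0.1631+0.2245i) = 9.1631+1.1225i

DFT(3x + 2y) = 3·X + 2·Y = [-6, 9.1631-1.1225i, 1.3369+12.4495i, 1.3369-12.4495i, 9.1631+1.1225i]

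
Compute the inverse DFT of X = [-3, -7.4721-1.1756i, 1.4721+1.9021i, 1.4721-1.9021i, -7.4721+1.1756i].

x[n] = (1/5) Σ(k=0 to 4) X[k] · e^(2πikn/5)

Computing each x[n]:
x[0] = -3
x[1] = -2
x[2] = 3
x[3] = 1
x[4] = -2

x = [-3, -2, 3, 1, -2]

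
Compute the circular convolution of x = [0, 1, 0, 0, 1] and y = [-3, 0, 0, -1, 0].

(x ⊛ y)[n] = Σ(m=0 to 4) x[m] · y[(n-m) mod 5]

Computing each output sample:
(x ⊛ y)[0] = 0
(x ⊛ y)[1] = -3
(x ⊛ y)[2] = -1
(x ⊛ y)[3] = 0
(x ⊛ y)[4] = -4

x ⊛ y = [0, -3, -1, 0, -4]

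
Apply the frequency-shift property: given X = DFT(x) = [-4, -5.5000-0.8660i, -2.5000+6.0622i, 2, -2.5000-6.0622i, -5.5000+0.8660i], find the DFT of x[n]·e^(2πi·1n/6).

Modulation property: DFT(ω_6^(-1n)·x[n]) = X[(k-1) mod 6], so circularly shift X by 1 positions.

X[k-1] = [-5.5000+0.8660i, -4, -5.5000-0.8660i, -2.5000+6.0622i, 2, -2.5000-6.0622i]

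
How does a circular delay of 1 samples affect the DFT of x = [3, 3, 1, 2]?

Time shift by 1: X_shifted[k] = ω_4^(1k) · X[k]
Shifted x = [2, 3, 3, 1]

DFT(x[n-1]) = [9, -1-2i, 1, -1+2i]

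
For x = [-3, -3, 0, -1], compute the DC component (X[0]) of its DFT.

X[0] = Σ(n=0 to 3) x[n] · ω_4^0 = Σ x[n]
= (-3) + (-3) + (0) + (-1)

X[0] = -7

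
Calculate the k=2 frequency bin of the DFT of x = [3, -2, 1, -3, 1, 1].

X[2] = Σ(n=0 to 5) x[n] · ω_6^(2n) where ω_6 = e^(-2πi/6)
= (3)·ω_6^0 + (-2)·ω_6^2 + (1)·ω_6^4 + (-3)·ω_6^6 + (1)·ω_6^8 + (1)·ω_6^10

X[2] = -0.5000+2.5981i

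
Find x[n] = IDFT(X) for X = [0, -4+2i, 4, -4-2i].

x[n] = (1/4) Σ(k=0 to 3) X[k] · e^(2πikn/4)

Computing each x[n]:
x[0] = -1
x[1] = -2
x[2] = 3
x[3] = 0

x = [-1, -2, 3, 0]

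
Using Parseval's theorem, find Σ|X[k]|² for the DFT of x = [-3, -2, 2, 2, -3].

Parseval: Σ|x[n]|² = (1/N)Σ|X[k]|², so Σ|X[k]|² = N·Σ|x[n]|² = 5·30.0000

Σ|X[k]|² = N·Σ|x[n]|² = 5·30.0000 = 150.0000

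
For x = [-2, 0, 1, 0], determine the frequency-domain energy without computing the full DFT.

Parseval: Σ|x[n]|² = (1/N)Σ|X[k]|², so Σ|X[k]|² = N·Σ|x[n]|² = 4·5.0000

Σ|X[k]|² = N·Σ|x[n]|² = 4·5.0000 = 20.0000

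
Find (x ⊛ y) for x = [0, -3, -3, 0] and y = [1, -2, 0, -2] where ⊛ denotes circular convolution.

(x ⊛ y)[n] = Σ(m=0 to 3) x[m] · y[(n-m) mod 4]

Computing each output sample:
(x ⊛ y)[0] = 6
(x ⊛ y)[1] = 3
(x ⊛ y)[2] = 3
(x ⊛ y)[3] = 6

x ⊛ y = [6, 3, 3, 6]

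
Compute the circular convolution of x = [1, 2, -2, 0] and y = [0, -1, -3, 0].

(x ⊛ y)[n] = Σ(m=0 to 3) x[m] · y[(n-m) mod 4]

Computing each output sample:
(x ⊛ y)[0] = 6
(x ⊛ y)[1] = -1
(x ⊛ y)[2] = -5
(x ⊛ y)[3] = -4

x ⊛ y = [6, -1, -5, -4]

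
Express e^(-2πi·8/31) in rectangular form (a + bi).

ω_31^8 = e^(-2πi·8/31)
= cos(-2π·8/31) + i·sin(-2π·8/31)
= cos(-16π/31) + i·sin(-16π/31)

ω_31^8 = cos(-16π/31) + i·sin(-16π/31) = -0.0506-0.9987i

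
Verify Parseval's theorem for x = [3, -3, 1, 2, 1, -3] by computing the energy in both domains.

Time domain:
Σ|x[n]|² = |3|² + |-3|² + |1|² + |2|² + |1|² + |-3|² = 33.0000

Frequency domain:
(1/6)Σ|X[k]|² = (1/6)(|1|² + |-3|² + |7|² + |9|² + |7|² + |-3|²) = (1/6)·198.0000 = 33.0000

Both sides agree, confirming Parseval's theorem.

Σ|x[n]|² = (1/N)Σ|X[k]|² = 33.0000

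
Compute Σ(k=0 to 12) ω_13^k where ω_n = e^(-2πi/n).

Sum of all nth roots of unity equals 0 for n > 1 (geometric series with r ≠ 1).

0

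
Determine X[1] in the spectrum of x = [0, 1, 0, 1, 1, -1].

X[1] = Σ(n=0 to 5) x[n] · ω_6^(1n) where ω_6 = e^(-2πi/6)
= (0)·ω_6^0 + (1)·ω_6^1 + (0)·ω_6^2 + (1)·ω_6^3 + (1)·ω_6^4 + (-1)·ω_6^5

X[1] = -1.5000-0.8660i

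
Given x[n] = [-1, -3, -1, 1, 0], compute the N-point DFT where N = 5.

X[k] = Σ(n=0 to 4) x[n] · ω_5^(nk)
where ω_5 = e^(-2πi/5)

Computing each X[k]:
X[0] = -4
X[1] = -1.9271+4.0287i
X[2] = 1.4271-0.1388i
X[3] = 1.4271+0.1388i
X[4] = -1.9271-4.0287i

X = [-4, -1.9271+4.0287i, 1.4271-0.1388i, 1.4271+0.1388i, -1.9271-4.0287i]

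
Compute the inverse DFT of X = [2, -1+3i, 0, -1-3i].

x[n] = (1/4) Σ(k=0 to 3) X[k] · e^(2πikn/4)

Computing each x[n]:
x[0] = 0
x[1] = -1
x[2] = 1
x[3] = 2

x = [0, -1, 1, 2]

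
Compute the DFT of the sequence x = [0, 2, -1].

X[k] = Σ(n=0 to 2) x[n] · ω_3^(nk)
where ω_3 = e^(-2πi/3)

Computing each X[k]:
X[0] = 1
X[1] = -0.5000-2.5981i
X[2] = -0.5000+2.5981i

X = [1, -0.5000-2.5981i, -0.5000+2.5981i]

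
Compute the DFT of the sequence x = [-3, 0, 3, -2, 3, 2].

X[k] = Σ(n=0 to 5) x[n] · ω_6^(nk)
where ω_6 = e^(-2πi/6)

Computing each X[k]:
X[0] = 3
X[1] = -3.0000+1.7321i
X[2] = -9.0000+1.7321i
X[3] = 3
X[4] = -9.0000-1.7321i
X[5] = -3.0000-1.7321i

X = [3, -3.0000+1.7321i, -9.0000+1.7321i, 3, -9.0000-1.7321i, -3.0000-1.7321i]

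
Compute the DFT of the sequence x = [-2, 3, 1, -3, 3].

X[k] = Σ(n=0 to 4) x[n] · ω_5^(nk)
where ω_5 = e^(-2πi/5)

Computing each X[k]:
X[0] = 2
X[1] = 1.4721-2.3511i
X[2] = -7.4721+3.8042i
X[3] = -7.4721-3.8042i
X[4] = 1.4721+2.3511i

X = [2, 1.4721-2.3511i, -7.4721+3.8042i, -7.4721-3.8042i, 1.4721+2.3511i]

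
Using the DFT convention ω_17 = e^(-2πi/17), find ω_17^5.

ω_17^5 = e^(-2πi·5/17)
= cos(-2π·5/17) + i·sin(-2π·5/17)
= cos(-10π/17) + i·sin(-10π/17)

ω_17^5 = cos(-10π/17) + i·sin(-10π/17) = -0.2737-0.9618i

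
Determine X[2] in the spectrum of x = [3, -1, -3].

X[2] = Σ(n=0 to 2) x[n] · ω_3^(2n) where ω_3 = e^(-2πi/3)
= (3)·ω_3^0 + (-1)·ω_3^2 + (-3)·ω_3^4

X[2] = 5.0000+1.7321i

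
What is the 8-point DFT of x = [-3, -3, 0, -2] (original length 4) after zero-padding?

Original 4-point DFT: [-8, -3+1i, 2, -3-1i]
Zero-padded 8-point DFT provides frequency interpolation.

DFT_8([x, 0, ...]) = [-8, -3.7071+3.5355i, -3+1i, -2.2929+3.5355i, 2, -2.2929-3.5355i, -3-1i, -3.7071-3.5355i]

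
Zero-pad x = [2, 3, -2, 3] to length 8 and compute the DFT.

Original 4-point DFT: [6, 4, -6, 4]
Zero-padded 8-point DFT provides frequency interpolation.

DFT_8([x, 0, ...]) = [6, 2.0000-2.2426i, 4, 2.0000-6.2426i, -6, 2.0000+6.2426i, 4, 2.0000+2.2426i]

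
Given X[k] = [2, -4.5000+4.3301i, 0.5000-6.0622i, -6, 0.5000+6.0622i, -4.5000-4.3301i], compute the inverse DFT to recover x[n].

x[n] = (1/6) Σ(k=0 to 5) X[k] · e^(2πikn/6)

Computing each x[n]:
x[0] = -2
x[1] = 1
x[2] = -3
x[3] = 3
x[4] = 3
x[5] = 0

x = [-2, 1, -3, 3, 3, 0]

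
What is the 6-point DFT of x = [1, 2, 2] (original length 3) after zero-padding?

Original 3-point DFT: [5, -1, -1]
Zero-padded 6-point DFT provides frequency interpolation.

DFT_6([x, 0, ...]) = [5, 1.0000-3.4641i, -1, 1, -1, 1.0000+3.4641i]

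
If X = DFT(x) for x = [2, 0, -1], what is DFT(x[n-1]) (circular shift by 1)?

Time shift by 1: X_shifted[k] = ω_3^(1k) · X[k]
Shifted x = [-1, 2, 0]

DFT(x[n-1]) = [1, -2.0000-1.7321i, -2.0000+1.7321i]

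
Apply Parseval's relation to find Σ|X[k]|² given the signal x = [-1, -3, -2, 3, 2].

Parseval: Σ|x[n]|² = (1/N)Σ|X[k]|², so Σ|X[k]|² = N·Σ|x[n]|² = 5·27.0000

Σ|X[k]|² = N·Σ|x[n]|² = 5·27.0000 = 135.0000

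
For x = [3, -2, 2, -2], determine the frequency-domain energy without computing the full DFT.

Parseval: Σ|x[n]|² = (1/N)Σ|X[k]|², so Σ|X[k]|² = N·Σ|x[n]|² = 4·21.0000

Σ|X[k]|² = N·Σ|x[n]|² = 4·21.0000 = 84.0000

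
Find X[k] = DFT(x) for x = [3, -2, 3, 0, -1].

X[k] = Σ(n=0 to 4) x[n] · ω_5^(nk)
where ω_5 = e^(-2πi/5)

Computing each X[k]:
X[0] = 3
X[1] = -0.3541-0.8123i
X[2] = 6.3541+3.4410i
X[3] = 6.3541-3.4410i
X[4] = -0.3541+0.8123i

X = [3, -0.3541-0.8123i, 6.3541+3.4410i, 6.3541-3.4410i, -0.3541+0.8123i]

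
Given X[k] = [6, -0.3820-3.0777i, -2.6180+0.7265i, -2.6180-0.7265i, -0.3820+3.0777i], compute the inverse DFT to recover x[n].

x[n] = (1/5) Σ(k=0 to 4) X[k] · e^(2πikn/5)

Computing each x[n]:
x[0] = 0
x[1] = 3
x[2] = 2
x[3] = 0
x[4] = 1

x = [0, 3, 2, 0, 1]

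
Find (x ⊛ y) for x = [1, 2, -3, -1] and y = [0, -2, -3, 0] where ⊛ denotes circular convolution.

(x ⊛ y)[n] = Σ(m=0 to 3) x[m] · y[(n-m) mod 4]

Computing each output sample:
(x ⊛ y)[0] = 11
(x ⊛ y)[1] = 1
(x ⊛ y)[2] = -7
(x ⊛ y)[3] = 0

x ⊛ y = [11, 1, -7, 0]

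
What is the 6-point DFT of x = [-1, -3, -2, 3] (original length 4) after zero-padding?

Original 4-point DFT: [-3, 1+6i, -3, 1-6i]
Zero-padded 6-point DFT provides frequency interpolation.

DFT_6([x, 0, ...]) = [-3, -4.5000+4.3301i, 4.5000+0.8660i, -3, 4.5000-0.8660i, -4.5000-4.3301i]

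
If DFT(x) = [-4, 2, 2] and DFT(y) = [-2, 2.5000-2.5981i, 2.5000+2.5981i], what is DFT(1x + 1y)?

By linearity: DFT(1x + 1y) = 1·DFT(x) + 1·DFT(y)
= 1·[-4, 2, 2] + 1·[-2, 2.5000-2.5981i, 2.5000+2.5981i]

Computing element-wise:
Z[0] = 1·(-4) + 1·(-2) = -6
Z[1] = 1·(2) + 1·(2.5000-2.5981i) = 4.5000-2.5981i
Z[2] = 1·(2) + 1·(2.5000+2.5981i) = 4.5000+2.5981i

DFT(1x + 1y) = 1·X + 1·Y = [-6, 4.5000-2.5981i, 4.5000+2.5981i]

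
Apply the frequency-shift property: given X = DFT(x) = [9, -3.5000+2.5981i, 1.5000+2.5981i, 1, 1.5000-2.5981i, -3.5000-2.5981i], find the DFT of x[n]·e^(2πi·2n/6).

Modulation property: DFT(ω_6^(-2n)·x[n]) = X[(k-2) mod 6], so circularly shift X by 2 positions.

X[k-2] = [1.5000-2.5981i, -3.5000-2.5981i, 9, -3.5000+2.5981i, 1.5000+2.5981i, 1]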